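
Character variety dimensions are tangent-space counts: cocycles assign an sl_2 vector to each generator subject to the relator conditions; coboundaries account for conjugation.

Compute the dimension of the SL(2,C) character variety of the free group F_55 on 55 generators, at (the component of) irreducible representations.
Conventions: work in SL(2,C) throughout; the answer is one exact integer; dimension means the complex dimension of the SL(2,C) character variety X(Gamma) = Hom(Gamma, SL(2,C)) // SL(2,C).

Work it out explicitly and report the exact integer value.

The free group F_55: 55 generators, no relators.
So Z^1 = (sl_2)^55 in full: dim Z^1 = 165.
Irreducibility makes the coboundary map sl_2 -> Z^1 injective (trivial centralizer), so dim B^1 = 3.
dim X = dim H^1 = dim Z^1 - dim B^1 = 165 - 3 = 162.

162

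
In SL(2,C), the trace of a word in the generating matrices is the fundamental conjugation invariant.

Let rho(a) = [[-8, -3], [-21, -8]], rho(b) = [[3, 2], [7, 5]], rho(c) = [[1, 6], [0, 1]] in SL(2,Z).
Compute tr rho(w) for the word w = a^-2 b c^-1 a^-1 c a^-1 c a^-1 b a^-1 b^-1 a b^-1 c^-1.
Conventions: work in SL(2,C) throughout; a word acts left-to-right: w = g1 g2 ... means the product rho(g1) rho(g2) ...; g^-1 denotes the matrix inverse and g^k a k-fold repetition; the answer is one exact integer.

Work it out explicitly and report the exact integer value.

6805154522

rho(a^-1) = [[-8, 3], [21, -8]]
... * rho(a^-1) = [[-8, 3], [21, -8]]  ->  [[127, -48], [-336, 127]]
... * rho(b) = [[3, 2], [7, 5]]  ->  [[45, 14], [-119, -37]]
... * rho(c^-1) = [[1, -6], [0, 1]]  ->  [[45, -256], [-119, 677]]
... * rho(a^-1) = [[-8, 3], [21, -8]]  ->  [[-5736, 2183], [15169, -5773]]
... * rho(c) = [[1, 6], [0, 1]]  ->  [[-5736, -32233], [15169, 85241]]
... * rho(a^-1) = [[-8, 3], [21, -8]]  ->  [[-631005, 240656], [1668709, -636421]]
... * rho(c) = [[1, 6], [0, 1]]  ->  [[-631005, -3545374], [1668709, 9375833]]
... * rho(a^-1) = [[-8, 3], [21, -8]]  ->  [[-69404814, 26469977], [183542821, -70000537]]
... * rho(b) = [[3, 2], [7, 5]]  ->  [[-22924603, -6459743], [60624704, 17082957]]
... * rho(a^-1) = [[-8, 3], [21, -8]]  ->  [[47742221, -17095865], [-126255535, 45210456]]
... * rho(b^-1) = [[5, -2], [-7, 3]]  ->  [[358382160, -146772037], [-947750867, 388142438]]
... * rho(a) = [[-8, -3], [-21, -8]]  ->  [[215155497, 99029816], [-568984262, -261886903]]
... * rho(b^-1) = [[5, -2], [-7, 3]]  ->  [[382568773, -133221546], [-1011712989, 352307815]]
... * rho(c^-1) = [[1, -6], [0, 1]]  ->  [[382568773, -2428634184], [-1011712989, 6422585749]]
tr = 382568773 + 6422585749 = 6805154522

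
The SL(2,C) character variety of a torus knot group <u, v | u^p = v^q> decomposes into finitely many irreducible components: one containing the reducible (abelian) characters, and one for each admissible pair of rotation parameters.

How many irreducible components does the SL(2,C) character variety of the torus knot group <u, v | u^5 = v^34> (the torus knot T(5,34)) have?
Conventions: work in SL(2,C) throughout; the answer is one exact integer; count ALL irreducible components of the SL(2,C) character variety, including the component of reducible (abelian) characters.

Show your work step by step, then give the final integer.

For T(5,34): irreducibility forces the central element u^5 = v^34 to one of +I, -I.
On an irreducible component, tr(u) is locked at 2*cos(pi*alpha/5) for some alpha in 1..4, and tr(v) at 2*cos(pi*beta/34) for some beta in 1..33.
The two central values (-1)^alpha I and (-1)^beta I must be the same matrix, so alpha and beta share a parity.
Counting: 2 odd alphas x 17 odd betas + 2 even alphas x 16 even betas = 34 + 32 = 66.
Total: 66 irreducible-character components + 1 reducible (abelian) component = 67.

67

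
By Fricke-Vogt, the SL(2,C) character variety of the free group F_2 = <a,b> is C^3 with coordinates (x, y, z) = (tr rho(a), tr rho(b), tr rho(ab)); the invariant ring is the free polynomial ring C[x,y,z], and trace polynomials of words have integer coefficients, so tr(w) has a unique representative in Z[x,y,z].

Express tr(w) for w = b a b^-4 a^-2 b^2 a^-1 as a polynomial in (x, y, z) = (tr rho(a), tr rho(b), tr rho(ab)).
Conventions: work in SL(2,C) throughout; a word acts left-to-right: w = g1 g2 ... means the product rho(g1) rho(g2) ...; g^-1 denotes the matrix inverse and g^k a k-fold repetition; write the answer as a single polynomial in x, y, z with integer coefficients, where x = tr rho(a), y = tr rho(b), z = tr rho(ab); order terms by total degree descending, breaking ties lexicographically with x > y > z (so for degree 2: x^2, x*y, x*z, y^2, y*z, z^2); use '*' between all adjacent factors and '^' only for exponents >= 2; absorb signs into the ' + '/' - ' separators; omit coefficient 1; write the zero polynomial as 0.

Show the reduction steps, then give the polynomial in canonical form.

trace(b^2) = trace(b)*trace(b) - trace(1)  (reduce the b square) = y^2 - 2
apply: trace(b^3) = trace(b)*trace(b^2) - trace(b)  (reduce the b square) = y^3 - 3*y
trace(b a b) = trace(b)*trace(a b) - trace(a)  (reduce the b square) = y*z - x
trace(b^3 a) = trace(b)*trace(b a b) - trace(b a)  (reduce the b square) = y^2*z - x*y - z
trace(b^2 a^-1 b) = trace(b^3)*trace(a) - trace(b^3 a)  (eliminate a^-1) = x*y^3 - y^2*z - 2*x*y + z
apply: trace(b^3 a b) = trace(b)*trace(b^2 a b) - trace(b^2 a)  (reduce the b square) = y^3*z - x*y^2 - 2*y*z + x
apply: trace(a b a b) = trace(a b)*trace(a b) - trace(1)  (split on a) = z^2 - 2
apply: trace(a b a) = trace(a)*trace(b a) - trace(b)  (reduce the a square) = x*z - y
apply: trace(b a b a b) = trace(b)*trace(a b a b) - trace(a b a)  (reduce the b square) = y*z^2 - x*z - y
trace(b^3 a b a) = trace(b)*trace(b a b a b) - trace(b a b a)  (reduce the b square) = y^2*z^2 - x*y*z - y^2 - z^2 + 2
use: trace(b a b a^-1 b^2) = trace(b^3 a b)*trace(a) - trace(b^3 a b a)  (eliminate a^-1) = x*y^3*z - x^2*y^2 - y^2*z^2 - x*y*z + x^2 + y^2 + z^2 - 2
use: trace(a b a b a b) = trace(a b)*trace(a b a b) - trace(a^-1 b^-1)  (split on a) = z^3 - 3*z
trace(a b a b a) = trace(a)*trace(b a b a) - trace(b a b)  (reduce the a square) = x*z^2 - y*z - x
use: trace(b^2 a b a b a) = trace(b)*trace(a b a b a b) - trace(a b a b a)  (reduce the b square) = y*z^3 - x*z^2 - 2*y*z + x
use: trace(b a b a^-1 b^2 a) = trace(b^2 a b a b)*trace(a) - trace(b^2 a b a b a)  (eliminate a^-1) = x*y^2*z^2 - x^2*y*z - y*z^3 - x*y^2 + 2*y*z + x
use: trace(a^-1 b^2 a^-1 b a b) = trace(b a b a^-1 b^2)*trace(a) - trace(b a b a^-1 b^2 a)  (eliminate a^-1) = x^2*y^3*z - x^3*y^2 - 2*x*y^2*z^2 + y*z^3 + x^3 + 2*x*y^2 + x*z^2 - 2*y*z - 3*x
trace(a^-1 b^2 a^-1 b a b^-1) = trace(a^-1 b^2 a^-1 b a)*trace(b) - trace(a^-1 b^2 a^-1 b a b)  (eliminate b^-1) = -x^2*y^3*z + x^3*y^2 + x*y^4 + 2*x*y^2*z^2 - y^3*z - y*z^3 - x^3 - 4*x*y^2 - x*z^2 + 3*y*z + 3*x
use: trace(b a^-1 b a) = trace(b a b)*trace(a) - trace(b a b a)  (eliminate a^-1) = x*y*z - x^2 - z^2 + 2
trace(a^-2 b^2 a^-1 b a b^-1) = trace(a^-1 b^2 a^-1 b a b^-1)*trace(a) - trace(a^-1 b^2 a^-1 b a b^-1 a)  (eliminate a^-1) = -x^3*y^3*z + x^4*y^2 + x^2*y^4 + 2*x^2*y^2*z^2 - x*y^3*z - x*y*z^3 - x^4 - 4*x^2*y^2 - x^2*z^2 + 2*x*y*z + 4*x^2 + z^2 - 2
trace(b^2 a^-1 b a) = trace(b a b^2)*trace(a) - trace(b a b^2 a)  (eliminate a^-1) = x*y^2*z - x^2*y - y*z^2 + y
trace(a^-1 b^2 a^-1 b) = trace(b^2 a^-1 b)*trace(a) - trace(b^2 a^-1 b a)  (eliminate a^-1) = x^2*y^3 - 2*x*y^2*z - x^2*y + y*z^2 + x*z - y
apply: trace(a^-2 b^2 a^-1 b a b^-2) = trace(a^-2 b^2 a^-1 b a b^-1)*trace(b) - trace(a^-2 b^2 a^-1 b a)  (eliminate b^-1) = -x^3*y^4*z + x^4*y^3 + x^2*y^5 + 2*x^2*y^3*z^2 - x*y^4*z - x*y^2*z^3 - x^4*y - 5*x^2*y^3 - x^2*y*z^2 + 4*x*y^2*z + 5*x^2*y - x*z - y
use: trace(b^-3 a^-2 b^2 a^-1 b a) = trace(a^-2 b^2 a^-1 b a b^-2)*trace(b) - trace(a^-2 b^2 a^-1 b a b^-1)  (eliminate b^-1) = -x^3*y^5*z + x^4*y^4 + x^2*y^6 + 2*x^2*y^4*z^2 + x^3*y^3*z - x*y^5*z - x*y^3*z^3 - 2*x^4*y^2 - 6*x^2*y^4 - 3*x^2*y^2*z^2 + 5*x*y^3*z + x*y*z^3 + x^4 + 9*x^2*y^2 + x^2*z^2 - 3*x*y*z - 4*x^2 - y^2 - z^2 + 2
trace(b a b^-4 a^-2 b^2 a^-1) = trace(b^-3 a^-2 b^2 a^-1 b a)*trace(b) - trace(b^-3 a^-2 b^2 a^-1 b a b)  (eliminate b^-1) = -x^3*y^6*z + x^4*y^5 + x^2*y^7 + 2*x^2*y^5*z^2 + 2*x^3*y^4*z - x*y^6*z - x*y^4*z^3 - 3*x^4*y^3 - 7*x^2*y^5 - 5*x^2*y^3*z^2 + 6*x*y^4*z + 2*x*y^2*z^3 + 2*x^4*y + 14*x^2*y^3 + 2*x^2*y*z^2 - 7*x*y^2*z - 9*x^2*y - y^3 - y*z^2 + x*z + 3*y

-x^3*y^6*z + x^4*y^5 + x^2*y^7 + 2*x^2*y^5*z^2 + 2*x^3*y^4*z - x*y^6*z - x*y^4*z^3 - 3*x^4*y^3 - 7*x^2*y^5 - 5*x^2*y^3*z^2 + 6*x*y^4*z + 2*x*y^2*z^3 + 2*x^4*y + 14*x^2*y^3 + 2*x^2*y*z^2 - 7*x*y^2*z - 9*x^2*y - y^3 - y*z^2 + x*z + 3*y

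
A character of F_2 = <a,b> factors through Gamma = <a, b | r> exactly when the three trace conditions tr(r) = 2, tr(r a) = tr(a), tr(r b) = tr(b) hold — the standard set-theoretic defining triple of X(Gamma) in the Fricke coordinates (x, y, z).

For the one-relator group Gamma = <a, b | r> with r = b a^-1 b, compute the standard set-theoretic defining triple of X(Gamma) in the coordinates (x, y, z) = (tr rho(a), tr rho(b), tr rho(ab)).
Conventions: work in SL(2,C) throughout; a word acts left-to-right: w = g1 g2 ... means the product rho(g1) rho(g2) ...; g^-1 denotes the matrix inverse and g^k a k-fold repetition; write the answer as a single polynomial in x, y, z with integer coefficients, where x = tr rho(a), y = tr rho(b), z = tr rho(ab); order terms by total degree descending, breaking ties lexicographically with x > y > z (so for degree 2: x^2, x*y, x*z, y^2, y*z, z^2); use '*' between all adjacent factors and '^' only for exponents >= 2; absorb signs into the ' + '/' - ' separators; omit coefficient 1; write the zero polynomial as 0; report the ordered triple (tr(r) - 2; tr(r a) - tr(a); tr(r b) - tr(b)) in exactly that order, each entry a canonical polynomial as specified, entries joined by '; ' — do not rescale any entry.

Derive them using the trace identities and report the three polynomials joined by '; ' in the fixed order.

x*y^2 - y*z - x - 2; x*y*z - x^2 - z^2 - x + 2; x*y^3 - y^2*z - 2*x*y - y + z

trace(b^2) = trace(b) trace(b) - trace(1)  (reduce the b square) = y^2 - 2
reduce: trace(b^2 a) = trace(b) trace(a b) - trace(a)  (reduce the b square) = y*z - x
trace(b a^-1 b) = trace(b^2) trace(a) - trace(b^2 a)  (eliminate a^-1) = x*y^2 - y*z - x
trace(b a b a) = trace(a b) trace(a b) - trace(1)   [split at a repeated a] = z^2 - 2
trace(b a^-1 b a) = trace(b a b) trace(a) - trace(b a b a)   [inverse elimination on a] = x*y*z - x^2 - z^2 + 2
so trace(b^3) = trace(b) trace(b^2) - trace(b) = y^3 - 3*y
so trace(b^3 a) = trace(b) trace(b a b) - trace(b a) = y^2*z - x*y - z
trace(b a^-1 b^2) = trace(b^3) trace(a) - trace(b^3 a) = x*y^3 - y^2*z - 2*x*y + z
assemble the triple (trace(r) - 2; trace(r a) - x; trace(r b) - y)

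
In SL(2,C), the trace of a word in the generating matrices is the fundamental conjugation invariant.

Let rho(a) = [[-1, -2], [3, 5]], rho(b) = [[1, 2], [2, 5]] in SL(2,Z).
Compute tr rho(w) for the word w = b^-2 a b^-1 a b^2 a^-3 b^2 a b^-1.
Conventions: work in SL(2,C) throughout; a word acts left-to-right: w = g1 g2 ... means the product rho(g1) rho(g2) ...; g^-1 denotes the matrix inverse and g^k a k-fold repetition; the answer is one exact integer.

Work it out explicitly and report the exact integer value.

rho(b^-1) = [[5, -2], [-2, 1]]
... * rho(b^-1) = [[5, -2], [-2, 1]]  ->  [[29, -12], [-12, 5]]
... * rho(a) = [[-1, -2], [3, 5]]  ->  [[-65, -118], [27, 49]]
... * rho(b^-1) = [[5, -2], [-2, 1]]  ->  [[-89, 12], [37, -5]]
... * rho(a) = [[-1, -2], [3, 5]]  ->  [[125, 238], [-52, -99]]
... * rho(b) = [[1, 2], [2, 5]]  ->  [[601, 1440], [-250, -599]]
... * rho(b) = [[1, 2], [2, 5]]  ->  [[3481, 8402], [-1448, -3495]]
... * rho(a^-1) = [[5, 2], [-3, -1]]  ->  [[-7801, -1440], [3245, 599]]
... * rho(a^-1) = [[5, 2], [-3, -1]]  ->  [[-34685, -14162], [14428, 5891]]
... * rho(a^-1) = [[5, 2], [-3, -1]]  ->  [[-130939, -55208], [54467, 22965]]
... * rho(b) = [[1, 2], [2, 5]]  ->  [[-241355, -537918], [100397, 223759]]
... * rho(b) = [[1, 2], [2, 5]]  ->  [[-1317191, -3172300], [547915, 1319589]]
... * rho(a) = [[-1, -2], [3, 5]]  ->  [[-8199709, -13227118], [3410852, 5502115]]
... * rho(b^-1) = [[5, -2], [-2, 1]]  ->  [[-14544309, 3172300], [6050030, -1319589]]
tr = -14544309 + -1319589 = -15863898

-15863898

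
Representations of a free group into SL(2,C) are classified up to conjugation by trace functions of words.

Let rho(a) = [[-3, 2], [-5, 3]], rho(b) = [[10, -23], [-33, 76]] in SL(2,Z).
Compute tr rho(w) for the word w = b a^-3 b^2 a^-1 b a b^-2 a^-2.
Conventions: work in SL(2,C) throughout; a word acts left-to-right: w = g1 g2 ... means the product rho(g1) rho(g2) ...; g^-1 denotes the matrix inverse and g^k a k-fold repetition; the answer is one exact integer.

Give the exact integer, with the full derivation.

-1452995284

rho(b) = [[10, -23], [-33, 76]]
... * rho(a^-1) = [[3, -2], [5, -3]]  ->  [[-85, 49], [281, -162]]
... * rho(a^-1) = [[3, -2], [5, -3]]  ->  [[-10, 23], [33, -76]]
... * rho(a^-1) = [[3, -2], [5, -3]]  ->  [[85, -49], [-281, 162]]
... * rho(b) = [[10, -23], [-33, 76]]  ->  [[2467, -5679], [-8156, 18775]]
... * rho(b) = [[10, -23], [-33, 76]]  ->  [[212077, -488345], [-701135, 1614488]]
... * rho(a^-1) = [[3, -2], [5, -3]]  ->  [[-1805494, 1040881], [5969035, -3441194]]
... * rho(b) = [[10, -23], [-33, 76]]  ->  [[-52404013, 120633318], [173249752, -398818549]]
... * rho(a) = [[-3, 2], [-5, 3]]  ->  [[-445954551, 257091928], [1474343489, -849956143]]
... * rho(b^-1) = [[76, 23], [33, 10]]  ->  [[-25408512252, -7686035393], [84001552445, 25410338817]]
... * rho(b^-1) = [[76, 23], [33, 10]]  ->  [[-2184686099121, -661256135726], [7222659166781, 2186139094405]]
... * rho(a^-1) = [[3, -2], [5, -3]]  ->  [[-9860338975993, 6353140605420], [32598672972368, -21003735616777]]
... * rho(a^-1) = [[3, -2], [5, -3]]  ->  [[2184686099121, 661256135726], [-7222659166781, -2186139094405]]
tr = 2184686099121 + -2186139094405 = -1452995284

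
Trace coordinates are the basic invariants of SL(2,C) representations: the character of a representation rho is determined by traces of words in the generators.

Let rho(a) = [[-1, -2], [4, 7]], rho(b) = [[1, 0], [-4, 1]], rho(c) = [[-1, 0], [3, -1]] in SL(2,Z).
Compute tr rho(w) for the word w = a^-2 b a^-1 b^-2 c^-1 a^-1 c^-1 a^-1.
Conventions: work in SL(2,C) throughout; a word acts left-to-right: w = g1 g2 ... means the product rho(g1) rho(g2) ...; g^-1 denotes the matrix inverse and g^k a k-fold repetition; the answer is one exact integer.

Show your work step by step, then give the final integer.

rho(a^-1) = [[7, 2], [-4, -1]]
... * rho(a^-1) = [[7, 2], [-4, -1]]  ->  [[41, 12], [-24, -7]]
... * rho(b) = [[1, 0], [-4, 1]]  ->  [[-7, 12], [4, -7]]
... * rho(a^-1) = [[7, 2], [-4, -1]]  ->  [[-97, -26], [56, 15]]
... * rho(b^-1) = [[1, 0], [4, 1]]  ->  [[-201, -26], [116, 15]]
... * rho(b^-1) = [[1, 0], [4, 1]]  ->  [[-305, -26], [176, 15]]
... * rho(c^-1) = [[-1, 0], [-3, -1]]  ->  [[383, 26], [-221, -15]]
... * rho(a^-1) = [[7, 2], [-4, -1]]  ->  [[2577, 740], [-1487, -427]]
... * rho(c^-1) = [[-1, 0], [-3, -1]]  ->  [[-4797, -740], [2768, 427]]
... * rho(a^-1) = [[7, 2], [-4, -1]]  ->  [[-30619, -8854], [17668, 5109]]
tr = -30619 + 5109 = -25510

-25510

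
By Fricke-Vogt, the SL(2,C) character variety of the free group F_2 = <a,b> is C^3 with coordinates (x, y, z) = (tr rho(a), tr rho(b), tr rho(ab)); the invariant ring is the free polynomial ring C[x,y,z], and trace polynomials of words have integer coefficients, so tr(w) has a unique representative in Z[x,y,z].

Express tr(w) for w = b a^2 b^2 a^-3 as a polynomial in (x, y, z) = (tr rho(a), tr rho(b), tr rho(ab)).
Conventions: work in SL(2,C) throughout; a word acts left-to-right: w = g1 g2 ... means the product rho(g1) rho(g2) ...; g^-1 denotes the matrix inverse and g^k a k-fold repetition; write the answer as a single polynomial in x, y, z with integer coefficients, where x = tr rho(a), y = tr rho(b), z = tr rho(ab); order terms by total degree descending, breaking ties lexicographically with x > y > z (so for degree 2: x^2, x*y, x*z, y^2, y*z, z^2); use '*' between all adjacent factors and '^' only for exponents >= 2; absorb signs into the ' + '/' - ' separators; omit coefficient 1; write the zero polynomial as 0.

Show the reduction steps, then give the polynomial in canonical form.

tr(a^2 b) = tr(a) tr(b a) - tr(b) = x*z - y
apply: tr(a^2) = tr(a) tr(a) - tr(1) = x^2 - 2
apply: tr(b a^2 b) = tr(b) tr(a^2 b) - tr(a^2) = x*y*z - x^2 - y^2 + 2
use: tr(b a^2 b^2) = tr(b) tr(b a^2 b) - tr(b a^2) = x*y^2*z - x^2*y - y^3 - x*z + 3*y
tr(a b a b) = tr(a b) tr(a b) - tr(1) = z^2 - 2
tr(b^2 a b a) = tr(b) tr(a b a b) - tr(a b a) = y*z^2 - x*z - y
apply: tr(b a b) = tr(b) tr(a b) - tr(a) = y*z - x
tr(b^2 a b) = tr(b) tr(b a b) - tr(b a) = y^2*z - x*y - z
tr(b a^2 b^2 a) = tr(a) tr(b^2 a b a) - tr(b^2 a b) = x*y*z^2 - x^2*z - y^2*z + z
tr(a^-1 b a^2 b^2) = tr(b a^2 b^2) tr(a) - tr(b a^2 b^2 a) = x^2*y^2*z - x^3*y - x*y^3 - x*y*z^2 + y^2*z + 3*x*y - z
tr(b a^2 b^2 a^-2) = tr(a^-1 b a^2 b^2) tr(a) - tr(a^-1 b a^2 b^2 a) = x^3*y^2*z - x^4*y - x^2*y^3 - x^2*y*z^2 + 4*x^2*y + y^3 - 3*y
apply: tr(b a^2 b^2 a^-3) = tr(b a^2 b^2 a^-2) tr(a) - tr(b a^2 b^2 a^-1) = x^4*y^2*z - x^5*y - x^3*y^3 - x^3*y*z^2 - x^2*y^2*z + 5*x^3*y + 2*x*y^3 + x*y*z^2 - y^2*z - 6*x*y + z

x^4*y^2*z - x^5*y - x^3*y^3 - x^3*y*z^2 - x^2*y^2*z + 5*x^3*y + 2*x*y^3 + x*y*z^2 - y^2*z - 6*x*y + z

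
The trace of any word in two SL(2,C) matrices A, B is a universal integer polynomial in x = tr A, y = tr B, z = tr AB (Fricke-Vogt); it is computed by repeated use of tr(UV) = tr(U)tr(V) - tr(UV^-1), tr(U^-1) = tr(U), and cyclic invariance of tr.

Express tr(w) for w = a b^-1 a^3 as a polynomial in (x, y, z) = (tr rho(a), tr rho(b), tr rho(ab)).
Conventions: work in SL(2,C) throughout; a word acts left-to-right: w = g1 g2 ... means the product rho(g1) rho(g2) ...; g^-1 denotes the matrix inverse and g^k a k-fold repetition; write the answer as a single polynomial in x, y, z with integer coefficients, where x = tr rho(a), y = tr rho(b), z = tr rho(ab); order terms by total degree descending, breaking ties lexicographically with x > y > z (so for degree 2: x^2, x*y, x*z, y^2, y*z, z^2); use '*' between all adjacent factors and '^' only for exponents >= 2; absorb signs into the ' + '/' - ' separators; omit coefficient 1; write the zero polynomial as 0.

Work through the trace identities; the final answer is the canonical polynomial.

trace(a^2) = trace(a)*trace(a) - trace(1) = x^2 - 2
trace(a^3) = trace(a)*trace(a^2) - trace(a) = x^3 - 3*x
trace(a^4) = trace(a)*trace(a^3) - trace(a^2) = x^4 - 4*x^2 + 2
trace(b a^2) = trace(a)*trace(b a) - trace(b) = x*z - y
trace(a^2 b a) = trace(a)*trace(b a^2) - trace(b a) = x^2*z - x*y - z
trace(a^4 b) = trace(a)*trace(a^2 b a) - trace(a^2 b) = x^3*z - x^2*y - 2*x*z + y
trace(a b^-1 a^3) = trace(a^4)*trace(b) - trace(a^4 b) = x^4*y - x^3*z - 3*x^2*y + 2*x*z + y

x^4*y - x^3*z - 3*x^2*y + 2*x*z + y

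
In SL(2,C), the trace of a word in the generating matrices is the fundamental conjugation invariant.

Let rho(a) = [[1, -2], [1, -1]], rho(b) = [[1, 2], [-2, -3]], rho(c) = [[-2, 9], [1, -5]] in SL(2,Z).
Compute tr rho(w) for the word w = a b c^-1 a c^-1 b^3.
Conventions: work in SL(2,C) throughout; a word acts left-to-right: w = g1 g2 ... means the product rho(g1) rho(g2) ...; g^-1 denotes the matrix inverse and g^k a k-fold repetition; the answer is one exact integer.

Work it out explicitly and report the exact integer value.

rho(a) = [[1, -2], [1, -1]]
... * rho(b) = [[1, 2], [-2, -3]]  ->  [[5, 8], [3, 5]]
... * rho(c^-1) = [[-5, -9], [-1, -2]]  ->  [[-33, -61], [-20, -37]]
... * rho(a) = [[1, -2], [1, -1]]  ->  [[-94, 127], [-57, 77]]
... * rho(c^-1) = [[-5, -9], [-1, -2]]  ->  [[343, 592], [208, 359]]
... * rho(b) = [[1, 2], [-2, -3]]  ->  [[-841, -1090], [-510, -661]]
... * rho(b) = [[1, 2], [-2, -3]]  ->  [[1339, 1588], [812, 963]]
... * rho(b) = [[1, 2], [-2, -3]]  ->  [[-1837, -2086], [-1114, -1265]]
tr = -1837 + -1265 = -3102

-3102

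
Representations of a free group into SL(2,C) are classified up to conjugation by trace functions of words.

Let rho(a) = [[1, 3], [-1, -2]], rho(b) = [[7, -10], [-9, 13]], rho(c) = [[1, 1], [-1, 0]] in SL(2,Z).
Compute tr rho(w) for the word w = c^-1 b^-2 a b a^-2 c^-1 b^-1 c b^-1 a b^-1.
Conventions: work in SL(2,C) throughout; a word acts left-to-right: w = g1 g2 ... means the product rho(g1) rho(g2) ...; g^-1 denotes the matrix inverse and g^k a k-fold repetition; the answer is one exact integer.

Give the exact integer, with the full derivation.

-38013958

rho(c^-1) = [[0, -1], [1, 1]]
... * rho(b^-1) = [[13, 10], [9, 7]]  ->  [[-9, -7], [22, 17]]
... * rho(b^-1) = [[13, 10], [9, 7]]  ->  [[-180, -139], [439, 339]]
... * rho(a) = [[1, 3], [-1, -2]]  ->  [[-41, -262], [100, 639]]
... * rho(b) = [[7, -10], [-9, 13]]  ->  [[2071, -2996], [-5051, 7307]]
... * rho(a^-1) = [[-2, -3], [1, 1]]  ->  [[-7138, -9209], [17409, 22460]]
... * rho(a^-1) = [[-2, -3], [1, 1]]  ->  [[5067, 12205], [-12358, -29767]]
... * rho(c^-1) = [[0, -1], [1, 1]]  ->  [[12205, 7138], [-29767, -17409]]
... * rho(b^-1) = [[13, 10], [9, 7]]  ->  [[222907, 172016], [-543652, -419533]]
... * rho(c) = [[1, 1], [-1, 0]]  ->  [[50891, 222907], [-124119, -543652]]
... * rho(b^-1) = [[13, 10], [9, 7]]  ->  [[2667746, 2069259], [-6506415, -5046754]]
... * rho(a) = [[1, 3], [-1, -2]]  ->  [[598487, 3864720], [-1459661, -9425737]]
... * rho(b^-1) = [[13, 10], [9, 7]]  ->  [[42562811, 33037910], [-103807226, -80576769]]
tr = 42562811 + -80576769 = -38013958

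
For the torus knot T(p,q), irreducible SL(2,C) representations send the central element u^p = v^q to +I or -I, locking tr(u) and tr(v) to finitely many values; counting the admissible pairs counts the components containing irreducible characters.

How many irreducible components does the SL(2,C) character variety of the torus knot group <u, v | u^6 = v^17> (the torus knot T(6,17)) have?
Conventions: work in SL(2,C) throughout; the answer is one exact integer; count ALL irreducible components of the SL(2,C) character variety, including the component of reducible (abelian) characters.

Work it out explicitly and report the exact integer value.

In the torus knot group T(6,17), u^6 = v^17 is central, so an irreducible representation sends it to +I or -I (Schur).
On an irreducible component, tr(u) is locked at 2*cos(pi*alpha/6) for some alpha in 1..5, and tr(v) at 2*cos(pi*beta/17) for some beta in 1..16.
Consistency of u^6 = (-1)^alpha I with v^17 = (-1)^beta I forces alpha = beta (mod 2).
Counting: 3 odd alphas x 8 odd betas + 2 even alphas x 8 even betas = 24 + 16 = 40.
That is 40 components of irreducible characters, and with the reducible (abelian) component the total is 41.

41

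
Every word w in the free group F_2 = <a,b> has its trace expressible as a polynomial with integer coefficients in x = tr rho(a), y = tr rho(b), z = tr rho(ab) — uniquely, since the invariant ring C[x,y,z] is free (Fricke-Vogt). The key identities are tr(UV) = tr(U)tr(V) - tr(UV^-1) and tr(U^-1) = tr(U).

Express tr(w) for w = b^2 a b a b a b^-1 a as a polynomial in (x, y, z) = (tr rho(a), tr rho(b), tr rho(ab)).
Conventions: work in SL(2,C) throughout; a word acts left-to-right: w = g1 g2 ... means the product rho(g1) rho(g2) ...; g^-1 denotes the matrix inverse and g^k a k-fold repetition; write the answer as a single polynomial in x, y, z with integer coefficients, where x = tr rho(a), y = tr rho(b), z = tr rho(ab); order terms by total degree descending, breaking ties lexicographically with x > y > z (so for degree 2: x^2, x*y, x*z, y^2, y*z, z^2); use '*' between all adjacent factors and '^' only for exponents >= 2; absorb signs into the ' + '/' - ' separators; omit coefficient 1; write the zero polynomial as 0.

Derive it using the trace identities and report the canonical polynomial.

trace(b a b a) = trace(a b)*trace(a b) - trace(1)  (split on a) = z^2 - 2
so trace(b a b a b a) = trace(b a b a)*trace(b a) - trace(a b)  (split on b) = z^3 - 3*z
reduce: trace(a b a) = trace(a)*trace(b a) - trace(b)  (reduce the a square) = x*z - y
reduce: trace(b a b a b) = trace(b)*trace(a b a b) - trace(a b a)  (reduce the b square) = y*z^2 - x*z - y
trace(a b a b a^2 b) = trace(a)*trace(b a b a b a) - trace(b a b a b)  (reduce the a square) = x*z^3 - y*z^2 - 2*x*z + y
trace(b a b) = trace(b)*trace(a b) - trace(a)  (reduce the b square) = y*z - x
trace(a b a b a) = trace(a)*trace(b a b a) - trace(b a b)  (reduce the a square) = x*z^2 - y*z - x
trace(a b a b a^2) = trace(a)*trace(a b a b a) - trace(a b a b)  (reduce the a square) = x^2*z^2 - x*y*z - x^2 - z^2 + 2
trace(a b^2 a b a b a) = trace(b)*trace(a b a b a^2 b) - trace(a b a b a^2)  (reduce the b square) = x*y*z^3 - x^2*z^2 - y^2*z^2 - x*y*z + x^2 + y^2 + z^2 - 2
so trace(a b a b a b a b) = trace(b a b a b a)*trace(b a) - trace(a b a b)  (split on b) = z^4 - 4*z^2 + 2
reduce: trace(a b^2 a b a b a b) = trace(b)*trace(a b a b a b a b) - trace(a b a b a b a)  (reduce the b square) = y*z^4 - x*z^3 - 3*y*z^2 + 2*x*z + y
trace(b^2 a b a b a b^-1 a) = trace(a b^2 a b a b a)*trace(b) - trace(a b^2 a b a b a b)  (eliminate b^-1) = x*y^2*z^3 - x^2*y*z^2 - y^3*z^2 - y*z^4 - x*y^2*z + x*z^3 + x^2*y + y^3 + 4*y*z^2 - 2*x*z - 3*y

x*y^2*z^3 - x^2*y*z^2 - y^3*z^2 - y*z^4 - x*y^2*z + x*z^3 + x^2*y + y^3 + 4*y*z^2 - 2*x*z - 3*y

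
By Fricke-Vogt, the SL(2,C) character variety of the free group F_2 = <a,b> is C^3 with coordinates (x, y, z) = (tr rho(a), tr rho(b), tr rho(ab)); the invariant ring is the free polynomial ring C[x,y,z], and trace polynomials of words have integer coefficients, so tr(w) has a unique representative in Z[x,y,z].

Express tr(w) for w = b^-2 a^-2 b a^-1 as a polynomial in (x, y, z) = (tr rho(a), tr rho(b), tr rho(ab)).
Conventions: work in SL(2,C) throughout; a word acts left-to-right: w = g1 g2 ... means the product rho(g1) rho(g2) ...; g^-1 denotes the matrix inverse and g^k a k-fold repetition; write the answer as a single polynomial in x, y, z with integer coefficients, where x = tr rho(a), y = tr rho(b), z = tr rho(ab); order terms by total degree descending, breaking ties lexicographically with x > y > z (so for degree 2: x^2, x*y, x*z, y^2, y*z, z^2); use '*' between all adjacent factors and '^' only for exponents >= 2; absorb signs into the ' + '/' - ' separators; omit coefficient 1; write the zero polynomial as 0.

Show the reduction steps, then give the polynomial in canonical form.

apply: trace(a^-1) = trace(a) = x
trace(b a b) = trace(b) trace(a b) - trace(a)   [square of b] = y*z - x
use: trace(b a b a) = trace(a b) trace(a b) - trace(1)   [split at a repeated a] = z^2 - 2
trace(a b a^-1 b) = trace(b a b) trace(a) - trace(b a b a)   [inverse elimination on a] = x*y*z - x^2 - z^2 + 2
apply: trace(b a^-1 b^-1 a) = trace(a b a^-1) trace(b) - trace(a b a^-1 b)   [inverse elimination on b] = -x*y*z + x^2 + y^2 + z^2 - 2
trace(a^-1 b a^-1 b^-1) = trace(b a^-1 b^-1) trace(a) - trace(b a^-1 b^-1 a)   [inverse elimination on a] = x*y*z - y^2 - z^2 + 2
apply: trace(b^-1 a^-2 b a^-1) = trace(a^-1 b a^-1 b^-1) trace(a) - trace(a^-1 b a^-1 b^-1 a)   [inverse elimination on a] = x^2*y*z - x*y^2 - x*z^2 + x
trace(b a^-1) = trace(b) trace(a) - trace(b a)   [inverse elimination on a] = x*y - z
use: trace(a^-1 b a^-1) = trace(b a^-1) trace(a) - trace(b)   [inverse elimination on a] = x^2*y - x*z - y
trace(a^-2 b a^-1) = trace(a^-1 b a^-1) trace(a) - trace(a^-1 b)   [inverse elimination on a] = x^3*y - x^2*z - 2*x*y + z
apply: trace(b^-2 a^-2 b a^-1) = trace(b^-1 a^-2 b a^-1) trace(b) - trace(b^-1 a^-2 b a^-1 b)   [inverse elimination on b] = x^2*y^2*z - x^3*y - x*y^3 - x*y*z^2 + x^2*z + 3*x*y - z

x^2*y^2*z - x^3*y - x*y^3 - x*y*z^2 + x^2*z + 3*x*y - z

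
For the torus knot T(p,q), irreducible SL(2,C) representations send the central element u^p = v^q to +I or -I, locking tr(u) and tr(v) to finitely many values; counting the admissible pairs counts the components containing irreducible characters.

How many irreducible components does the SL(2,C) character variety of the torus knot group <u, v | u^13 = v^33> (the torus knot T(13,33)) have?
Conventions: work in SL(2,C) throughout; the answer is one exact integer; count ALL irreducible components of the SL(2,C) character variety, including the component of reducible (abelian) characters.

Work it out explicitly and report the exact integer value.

193

Gamma = < u, v | u^13 = v^33 > (torus knot T(13,33)); the central element u^13 = v^33 acts as +I or -I in any irreducible SL(2,C) representation.
So on each irreducible component the traces are pinned: tr(u) = 2*cos(pi*alpha/13) with 1 <= alpha <= 12, tr(v) = 2*cos(pi*beta/33) with 1 <= beta <= 32.
Consistency of u^13 = (-1)^alpha I with v^33 = (-1)^beta I forces alpha = beta (mod 2).
count pairs: odd alpha (6 choices) x odd beta (16), plus even alpha (6) x even beta (16): 6*16 + 6*16 = 192.
Total: 192 irreducible-character components + 1 reducible (abelian) component = 193.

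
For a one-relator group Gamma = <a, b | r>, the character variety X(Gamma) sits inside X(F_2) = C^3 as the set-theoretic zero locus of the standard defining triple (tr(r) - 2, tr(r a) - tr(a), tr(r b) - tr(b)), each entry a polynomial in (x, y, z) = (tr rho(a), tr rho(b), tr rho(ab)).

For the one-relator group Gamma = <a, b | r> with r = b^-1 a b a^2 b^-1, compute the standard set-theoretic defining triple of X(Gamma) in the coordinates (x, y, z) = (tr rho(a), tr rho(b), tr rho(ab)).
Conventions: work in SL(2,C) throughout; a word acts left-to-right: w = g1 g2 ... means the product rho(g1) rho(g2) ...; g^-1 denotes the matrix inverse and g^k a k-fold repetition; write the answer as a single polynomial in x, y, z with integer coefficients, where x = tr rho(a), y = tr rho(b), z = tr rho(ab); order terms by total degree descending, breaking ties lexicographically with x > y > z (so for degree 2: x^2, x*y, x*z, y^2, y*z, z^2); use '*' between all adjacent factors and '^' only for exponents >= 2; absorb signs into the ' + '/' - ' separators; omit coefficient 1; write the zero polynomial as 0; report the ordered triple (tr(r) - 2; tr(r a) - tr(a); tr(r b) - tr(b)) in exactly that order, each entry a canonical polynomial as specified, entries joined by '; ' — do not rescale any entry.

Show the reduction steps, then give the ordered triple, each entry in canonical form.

trace(a b a) = trace(a)*trace(b a) - trace(b) = x*z - y
trace(a b a^2) = trace(a)*trace(a b a) - trace(a b) = x^2*z - x*y - z
trace(b a b a) = trace(a b)*trace(a b) - trace(1) = z^2 - 2
trace(b a b) = trace(b)*trace(a b) - trace(a) = y*z - x
trace(a b a^2 b) = trace(a)*trace(b a b a) - trace(b a b) = x*z^2 - y*z - x
trace(a b a^2 b^-1) = trace(a b a^2)*trace(b) - trace(a b a^2 b) = x^2*y*z - x*y^2 - x*z^2 + x
trace(b^-1 a b a^2 b^-1) = trace(a b a^2 b^-1)*trace(b) - trace(a b a^2) = x^2*y^2*z - x*y^3 - x*y*z^2 - x^2*z + 2*x*y + z
trace(a b a^3) = trace(a)*trace(a b a^2) - trace(a b a)   [square of a] = x^3*z - x^2*y - 2*x*z + y
trace(a b a^3 b) = trace(a)*trace(a b a b a) - trace(a b a b)   [square of a] = x^2*z^2 - x*y*z - x^2 - z^2 + 2
trace(a b^-1 a b a^2) = trace(a b a^3)*trace(b) - trace(a b a^3 b)   [inverse elimination on b] = x^3*y*z - x^2*y^2 - x^2*z^2 - x*y*z + x^2 + y^2 + z^2 - 2
trace(a^2) = trace(a)*trace(a) - trace(1)   [square of a] = x^2 - 2
trace(b a^2 b) = trace(b)*trace(a^2 b) - trace(a^2)   [square of b] = x*y*z - x^2 - y^2 + 2
trace(a b a^2 b a) = trace(a)*trace(b a^2 b a) - trace(b a^2 b)   [square of a] = x^2*z^2 - 2*x*y*z + y^2 - 2
trace(b a b a b a) = trace(a b)*trace(a b a b) - trace(a^-1 b^-1)   [split at a repeated a] = z^3 - 3*z
trace(b a b a b) = trace(b)*trace(a b a b) - trace(a b a)   [square of b] = y*z^2 - x*z - y
trace(a b a^2 b a b) = trace(a)*trace(b a b a b a) - trace(b a b a b)   [square of a] = x*z^3 - y*z^2 - 2*x*z + y
trace(a b^-1 a b a^2 b) = trace(a b a^2 b a)*trace(b) - trace(a b a^2 b a b)   [inverse elimination on b] = x^2*y*z^2 - 2*x*y^2*z - x*z^3 + y^3 + y*z^2 + 2*x*z - 3*y
trace(b^-1 a b a^2 b^-1 a) = trace(a b^-1 a b a^2)*trace(b) - trace(a b^-1 a b a^2 b)   [inverse elimination on b] = x^3*y^2*z - x^2*y^3 - 2*x^2*y*z^2 + x*y^2*z + x*z^3 + x^2*y - 2*x*z + y
assemble the triple (trace(r) - 2; trace(r a) - x; trace(r b) - y)

x^2*y^2*z - x*y^3 - x*y*z^2 - x^2*z + 2*x*y + z - 2; x^3*y^2*z - x^2*y^3 - 2*x^2*y*z^2 + x*y^2*z + x*z^3 + x^2*y - 2*x*z - x + y; x^2*y*z - x*y^2 - x*z^2 + x - y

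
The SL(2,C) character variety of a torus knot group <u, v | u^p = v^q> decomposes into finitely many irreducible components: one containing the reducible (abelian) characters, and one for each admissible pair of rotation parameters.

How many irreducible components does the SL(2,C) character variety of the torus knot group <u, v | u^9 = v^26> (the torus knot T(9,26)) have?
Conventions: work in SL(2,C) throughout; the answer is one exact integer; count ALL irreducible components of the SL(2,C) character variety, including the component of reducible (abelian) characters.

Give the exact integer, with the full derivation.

In the torus knot group T(9,26), u^9 = v^26 is central, so an irreducible representation sends it to +I or -I (Schur).
On an irreducible component, tr(u) is locked at 2*cos(pi*alpha/9) for some alpha in 1..8, and tr(v) at 2*cos(pi*beta/26) for some beta in 1..25.
Consistency of u^9 = (-1)^alpha I with v^26 = (-1)^beta I forces alpha = beta (mod 2).
Counting: 4 odd alphas x 13 odd betas + 4 even alphas x 12 even betas = 52 + 48 = 100.
That is 100 components of irreducible characters, and with the reducible (abelian) component the total is 101.

101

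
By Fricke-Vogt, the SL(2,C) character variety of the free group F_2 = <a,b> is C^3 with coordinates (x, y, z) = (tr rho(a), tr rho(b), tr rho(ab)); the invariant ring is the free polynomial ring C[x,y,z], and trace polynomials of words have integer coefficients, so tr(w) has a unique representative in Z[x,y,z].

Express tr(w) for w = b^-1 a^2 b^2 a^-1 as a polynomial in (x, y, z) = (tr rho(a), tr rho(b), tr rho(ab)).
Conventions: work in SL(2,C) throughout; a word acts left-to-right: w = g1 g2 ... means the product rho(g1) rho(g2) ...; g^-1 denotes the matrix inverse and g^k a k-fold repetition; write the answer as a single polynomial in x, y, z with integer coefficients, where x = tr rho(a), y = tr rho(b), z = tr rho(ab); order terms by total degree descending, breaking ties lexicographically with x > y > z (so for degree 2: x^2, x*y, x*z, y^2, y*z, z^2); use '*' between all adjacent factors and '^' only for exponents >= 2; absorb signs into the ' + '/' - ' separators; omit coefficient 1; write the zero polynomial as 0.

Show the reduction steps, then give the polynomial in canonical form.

-x^2*y^2*z + x^3*y + x*y^3 + x*y*z^2 - 4*x*y + z

tr(a^2 b) = tr(a)*tr(b a) - tr(b)   [square of a] = x*z - y
tr(a^2) = tr(a)*tr(a) - tr(1)   [square of a] = x^2 - 2
tr(b^2 a^2) = tr(b)*tr(a^2 b) - tr(a^2)   [square of b] = x*y*z - x^2 - y^2 + 2
apply: tr(b^2 a) = tr(b)*tr(a b) - tr(a)   [square of b] = y*z - x
use: tr(a^2 b^2 a) = tr(a)*tr(b^2 a^2) - tr(b^2 a)   [square of a] = x^2*y*z - x^3 - x*y^2 - y*z + 3*x
tr(b a b a) = tr(b a)*tr(b a) - tr(1)   [split at a repeated b] = z^2 - 2
apply: tr(a b a^2 b) = tr(a)*tr(b a b a) - tr(b a b)   [square of a] = x*z^2 - y*z - x
use: tr(a b a^2) = tr(a)*tr(b a^2) - tr(b a)   [square of a] = x^2*z - x*y - z
tr(a^2 b^2 a b) = tr(b)*tr(a b a^2 b) - tr(a b a^2)   [square of b] = x*y*z^2 - x^2*z - y^2*z + z
apply: tr(b^-1 a^2 b^2 a) = tr(a^2 b^2 a)*tr(b) - tr(a^2 b^2 a b)   [inverse elimination on b] = x^2*y^2*z - x^3*y - x*y^3 - x*y*z^2 + x^2*z + 3*x*y - z
tr(b^-1 a^2 b^2 a^-1) = tr(b^-1 a^2 b^2)*tr(a) - tr(b^-1 a^2 b^2 a)   [inverse elimination on a] = -x^2*y^2*z + x^3*y + x*y^3 + x*y*z^2 - 4*x*y + z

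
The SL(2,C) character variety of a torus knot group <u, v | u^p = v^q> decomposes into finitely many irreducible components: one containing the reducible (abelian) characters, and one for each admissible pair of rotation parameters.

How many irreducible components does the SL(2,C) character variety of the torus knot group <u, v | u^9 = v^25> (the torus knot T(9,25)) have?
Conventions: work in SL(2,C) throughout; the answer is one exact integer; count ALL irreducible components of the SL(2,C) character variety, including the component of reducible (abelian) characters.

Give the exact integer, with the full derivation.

Gamma = < u, v | u^9 = v^25 > (torus knot T(9,25)); the central element u^9 = v^25 acts as +I or -I in any irreducible SL(2,C) representation.
This locks tr(u) to 2*cos(pi*alpha/9), alpha in 1..8, and tr(v) to 2*cos(pi*beta/25), beta in 1..24, on each component of irreducible characters.
u^9 = (-1)^alpha I and v^25 = (-1)^beta I must agree, so alpha and beta have equal parity.
Counting: 4 odd alphas x 12 odd betas + 4 even alphas x 12 even betas = 48 + 48 = 96.
components with irreducible characters: 96; plus the single component of reducible (abelian) characters: total 97.

97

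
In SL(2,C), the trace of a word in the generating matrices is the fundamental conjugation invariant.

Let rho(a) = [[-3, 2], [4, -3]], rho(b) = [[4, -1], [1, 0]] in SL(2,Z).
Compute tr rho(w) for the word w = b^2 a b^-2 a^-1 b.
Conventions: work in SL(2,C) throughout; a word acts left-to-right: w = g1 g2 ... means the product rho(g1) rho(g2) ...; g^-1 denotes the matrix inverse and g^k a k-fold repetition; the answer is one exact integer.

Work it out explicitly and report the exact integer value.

rho(b) = [[4, -1], [1, 0]]
... * rho(b) = [[4, -1], [1, 0]]  ->  [[15, -4], [4, -1]]
... * rho(a) = [[-3, 2], [4, -3]]  ->  [[-61, 42], [-16, 11]]
... * rho(b^-1) = [[0, 1], [-1, 4]]  ->  [[-42, 107], [-11, 28]]
... * rho(b^-1) = [[0, 1], [-1, 4]]  ->  [[-107, 386], [-28, 101]]
... * rho(a^-1) = [[-3, -2], [-4, -3]]  ->  [[-1223, -944], [-320, -247]]
... * rho(b) = [[4, -1], [1, 0]]  ->  [[-5836, 1223], [-1527, 320]]
tr = -5836 + 320 = -5516

-5516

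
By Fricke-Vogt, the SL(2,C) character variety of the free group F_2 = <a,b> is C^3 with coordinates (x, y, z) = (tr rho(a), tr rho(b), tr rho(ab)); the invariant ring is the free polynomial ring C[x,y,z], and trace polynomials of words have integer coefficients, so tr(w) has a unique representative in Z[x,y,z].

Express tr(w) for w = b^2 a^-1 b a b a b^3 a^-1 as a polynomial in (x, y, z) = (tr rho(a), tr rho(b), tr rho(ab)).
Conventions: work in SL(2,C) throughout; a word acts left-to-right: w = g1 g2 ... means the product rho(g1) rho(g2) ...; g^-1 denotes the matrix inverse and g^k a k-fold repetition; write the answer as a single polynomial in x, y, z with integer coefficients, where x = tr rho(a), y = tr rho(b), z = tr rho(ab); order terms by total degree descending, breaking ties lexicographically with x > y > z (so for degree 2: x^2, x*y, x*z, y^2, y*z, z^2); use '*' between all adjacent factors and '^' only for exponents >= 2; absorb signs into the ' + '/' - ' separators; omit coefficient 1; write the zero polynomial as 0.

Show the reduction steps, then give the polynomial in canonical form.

and trace(a b a b) = trace(b a) * trace(b a) - trace(1)   [split at repeated b] = z^2 - 2
and trace(a b a) = trace(a) * trace(b a) - trace(b) = x*z - y
next, trace(b a b a b) = trace(b) * trace(a b a b) - trace(a b a) = y*z^2 - x*z - y
and trace(b^2 a b a b) = trace(b) * trace(b a b a b) - trace(b a b a) = y^2*z^2 - x*y*z - y^2 - z^2 + 2
trace(b a b a b^3) = trace(b) * trace(b^2 a b a b) - trace(b^2 a b a) = y^3*z^2 - x*y^2*z - y^3 - 2*y*z^2 + x*z + 3*y
next, trace(a b a b^5) = trace(b) * trace(b a b a b^3) - trace(b a b a b^2) = y^4*z^2 - x*y^3*z - y^4 - 3*y^2*z^2 + 2*x*y*z + 4*y^2 + z^2 - 2
next, trace(b^3 a b a b^3) = trace(b) * trace(a b a b^5) - trace(a b a b^4) = y^5*z^2 - x*y^4*z - y^5 - 4*y^3*z^2 + 3*x*y^2*z + 5*y^3 + 3*y*z^2 - x*z - 5*y
trace(a b a b a b) = trace(a b) * trace(a b a b) - trace(a^-1 b^-1)   [split at repeated a] = z^3 - 3*z
trace(b a b) = trace(b) * trace(a b) - trace(a) = y*z - x
and trace(a b a b a) = trace(a) * trace(b a b a) - trace(b a b) = x*z^2 - y*z - x
and trace(a b a b^2 a b) = trace(b) * trace(a b a b a b) - trace(a b a b a) = y*z^3 - x*z^2 - 2*y*z + x
and trace(a^2 b a) = trace(a) * trace(b a^2) - trace(b a) = x^2*z - x*y - z
trace(a b a b^2 a) = trace(b) * trace(a^2 b a b) - trace(a^2 b a) = x*y*z^2 - x^2*z - y^2*z + z
trace(a b^2 a b a b^2) = trace(b) * trace(a b a b^2 a b) - trace(a b a b^2 a) = y^2*z^3 - 2*x*y*z^2 + x^2*z - y^2*z + x*y - z
trace(b a b a b^3 a b) = trace(b) * trace(a b^2 a b a b^2) - trace(a b^2 a b a b) = y^3*z^3 - 2*x*y^2*z^2 + x^2*y*z - y^3*z - y*z^3 + x*y^2 + x*z^2 + y*z - x
trace(b a b a b^3 a) = trace(b) * trace(a b a b a b^2) - trace(a b a b a b) = y^2*z^3 - x*y*z^2 - 2*y^2*z - z^3 + x*y + 3*z
next, trace(b^3 a b a b^3 a) = trace(b) * trace(b a b a b^3 a b) - trace(b a b a b^3 a) = y^4*z^3 - 2*x*y^3*z^2 + x^2*y^2*z - y^4*z - 2*y^2*z^3 + x*y^3 + 2*x*y*z^2 + 3*y^2*z + z^3 - 2*x*y - 3*z
trace(b a b a b^3 a^-1 b^2) = trace(b^3 a b a b^3) * trace(a) - trace(b^3 a b a b^3 a) = x*y^5*z^2 - x^2*y^4*z - y^4*z^3 - x*y^5 - 2*x*y^3*z^2 + 2*x^2*y^2*z + y^4*z + 2*y^2*z^3 + 4*x*y^3 + x*y*z^2 - x^2*z - 3*y^2*z - z^3 - 3*x*y + 3*z
trace(b^2 a b a b a b^2) = trace(b) * trace(a b a b a b^3) - trace(a b a b a b^2) = y^3*z^3 - x*y^2*z^2 - 2*y^3*z - 2*y*z^3 + x*y^2 + x*z^2 + 5*y*z - x
trace(b^2 a b a b a b^3) = trace(b) * trace(b^2 a b a b a b^2) - trace(b^2 a b a b a b) = y^4*z^3 - x*y^3*z^2 - 2*y^4*z - 3*y^2*z^3 + x*y^3 + 2*x*y*z^2 + 7*y^2*z + z^3 - 2*x*y - 3*z
and trace(a b a b a b a b) = trace(a b a b) * trace(a b a b) - trace(1)   [split at repeated a] = z^4 - 4*z^2 + 2
and trace(a b a b a b a) = trace(a) * trace(b a b a b a) - trace(b a b a b) = x*z^3 - y*z^2 - 2*x*z + y
trace(a b^2 a b a b a b) = trace(b) * trace(a b a b a b a b) - trace(a b a b a b a) = y*z^4 - x*z^3 - 3*y*z^2 + 2*x*z + y
and trace(a b^2 a b a b a) = trace(a) * trace(b^2 a b a b a) - trace(b^2 a b a b) = x*y*z^3 - x^2*z^2 - y^2*z^2 - x*y*z + x^2 + y^2 + z^2 - 2
trace(b a b^2 a b a b a b) = trace(b) * trace(a b^2 a b a b a b) - trace(a b^2 a b a b a) = y^2*z^4 - 2*x*y*z^3 + x^2*z^2 - 2*y^2*z^2 + 3*x*y*z - x^2 - z^2 + 2
trace(b^2 a b a b a b^3 a) = trace(b) * trace(b a b^2 a b a b a b) - trace(b a b^2 a b a b a) = y^3*z^4 - 2*x*y^2*z^3 + x^2*y*z^2 - 2*y^3*z^2 - y*z^4 + 3*x*y^2*z + x*z^3 - x^2*y + 2*y*z^2 - 2*x*z + y
next, trace(b a b a b^3 a^-1 b^2 a) = trace(b^2 a b a b a b^3) * trace(a) - trace(b^2 a b a b a b^3 a) = x*y^4*z^3 - x^2*y^3*z^2 - y^3*z^4 - 2*x*y^4*z - x*y^2*z^3 + x^2*y^3 + x^2*y*z^2 + 2*y^3*z^2 + y*z^4 + 4*x*y^2*z - x^2*y - 2*y*z^2 - x*z - y
and trace(b^2 a^-1 b a b a b^3 a^-1) = trace(b a b a b^3 a^-1 b^2) * trace(a) - trace(b a b a b^3 a^-1 b^2 a) = x^2*y^5*z^2 - x^3*y^4*z - 2*x*y^4*z^3 - x^2*y^5 - x^2*y^3*z^2 + y^3*z^4 + 2*x^3*y^2*z + 3*x*y^4*z + 3*x*y^2*z^3 + 3*x^2*y^3 - 2*y^3*z^2 - y*z^4 - x^3*z - 7*x*y^2*z - x*z^3 - 2*x^2*y + 2*y*z^2 + 4*x*z + y

x^2*y^5*z^2 - x^3*y^4*z - 2*x*y^4*z^3 - x^2*y^5 - x^2*y^3*z^2 + y^3*z^4 + 2*x^3*y^2*z + 3*x*y^4*z + 3*x*y^2*z^3 + 3*x^2*y^3 - 2*y^3*z^2 - y*z^4 - x^3*z - 7*x*y^2*z - x*z^3 - 2*x^2*y + 2*y*z^2 + 4*x*z + y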